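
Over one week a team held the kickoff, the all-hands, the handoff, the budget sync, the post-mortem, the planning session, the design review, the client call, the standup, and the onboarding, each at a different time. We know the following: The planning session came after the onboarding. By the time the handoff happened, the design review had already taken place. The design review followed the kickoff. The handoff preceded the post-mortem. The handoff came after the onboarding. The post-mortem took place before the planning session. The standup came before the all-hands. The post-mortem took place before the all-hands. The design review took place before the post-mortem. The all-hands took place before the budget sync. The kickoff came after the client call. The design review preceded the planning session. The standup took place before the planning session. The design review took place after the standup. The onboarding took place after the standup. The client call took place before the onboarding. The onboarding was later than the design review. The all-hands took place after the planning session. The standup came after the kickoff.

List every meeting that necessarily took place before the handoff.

the client call, the design review, the kickoff, the onboarding, the standup

Directly stated before the handoff: the design review and the onboarding.
The client call reaches the handoff via the client call → the onboarding → the handoff.
The kickoff reaches the handoff via the kickoff → the design review → the handoff.
The standup reaches the handoff via the standup → the design review → the handoff.
No chain forces the budget sync (or any of the others) ahead of the handoff.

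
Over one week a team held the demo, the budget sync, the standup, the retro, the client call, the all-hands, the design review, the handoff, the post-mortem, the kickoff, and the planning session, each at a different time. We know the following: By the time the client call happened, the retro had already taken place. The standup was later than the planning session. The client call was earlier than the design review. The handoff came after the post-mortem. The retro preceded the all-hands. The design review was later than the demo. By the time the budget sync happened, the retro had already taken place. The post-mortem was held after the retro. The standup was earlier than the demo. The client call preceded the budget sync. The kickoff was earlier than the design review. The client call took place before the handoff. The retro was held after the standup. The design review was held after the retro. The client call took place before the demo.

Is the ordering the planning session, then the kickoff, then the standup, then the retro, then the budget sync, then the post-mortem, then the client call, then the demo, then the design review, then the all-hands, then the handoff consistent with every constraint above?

The constraints require the client call before the budget sync, but in the proposed sequence the budget sync appears ahead of the client call. That one violation is enough.

no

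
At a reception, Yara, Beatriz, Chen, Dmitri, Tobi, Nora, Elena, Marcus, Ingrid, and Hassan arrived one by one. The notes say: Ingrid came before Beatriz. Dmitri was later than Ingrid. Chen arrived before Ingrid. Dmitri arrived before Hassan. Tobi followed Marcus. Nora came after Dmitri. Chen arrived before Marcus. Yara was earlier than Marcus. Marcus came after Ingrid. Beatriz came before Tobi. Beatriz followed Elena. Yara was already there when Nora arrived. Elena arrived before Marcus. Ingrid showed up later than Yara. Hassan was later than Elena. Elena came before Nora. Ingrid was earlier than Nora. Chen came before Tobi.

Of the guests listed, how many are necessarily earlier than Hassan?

Directly stated before Hassan: Dmitri and Elena.
Chen reaches Hassan via Chen → Ingrid → Dmitri → Hassan.
Ingrid reaches Hassan via Ingrid → Dmitri → Hassan.
Yara reaches Hassan via Yara → Ingrid → Dmitri → Hassan.
That's Chen, Dmitri, Elena, Ingrid, and Yara — 5 in all.

5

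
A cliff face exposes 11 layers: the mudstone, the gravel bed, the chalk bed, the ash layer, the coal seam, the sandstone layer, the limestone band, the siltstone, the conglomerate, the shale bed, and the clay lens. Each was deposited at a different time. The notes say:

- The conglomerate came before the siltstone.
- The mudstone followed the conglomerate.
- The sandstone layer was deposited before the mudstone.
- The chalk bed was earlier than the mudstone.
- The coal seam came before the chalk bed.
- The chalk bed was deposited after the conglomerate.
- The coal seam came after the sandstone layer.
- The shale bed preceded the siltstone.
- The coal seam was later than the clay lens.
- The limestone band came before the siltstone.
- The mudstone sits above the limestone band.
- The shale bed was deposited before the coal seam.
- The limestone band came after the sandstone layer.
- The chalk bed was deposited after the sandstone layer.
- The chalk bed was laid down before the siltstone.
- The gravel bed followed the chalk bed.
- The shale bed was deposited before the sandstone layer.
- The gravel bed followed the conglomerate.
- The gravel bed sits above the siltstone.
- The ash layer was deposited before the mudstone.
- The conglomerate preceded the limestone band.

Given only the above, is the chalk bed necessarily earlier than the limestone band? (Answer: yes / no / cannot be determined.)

No chain of stated constraints runs from the chalk bed to the limestone band, and none runs from the limestone band to the chalk bed either.
So the relative order of the chalk bed and the limestone band is not fixed by the given facts.

cannot be determined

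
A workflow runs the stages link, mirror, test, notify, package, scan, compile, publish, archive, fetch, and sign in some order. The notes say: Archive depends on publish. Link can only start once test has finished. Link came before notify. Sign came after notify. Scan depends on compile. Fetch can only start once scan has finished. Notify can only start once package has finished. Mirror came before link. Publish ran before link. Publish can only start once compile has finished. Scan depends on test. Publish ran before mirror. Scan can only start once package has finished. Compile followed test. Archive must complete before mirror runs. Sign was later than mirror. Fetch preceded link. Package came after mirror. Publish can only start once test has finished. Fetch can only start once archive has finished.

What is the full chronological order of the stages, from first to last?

test, compile, publish, archive, mirror, package, scan, fetch, link, notify, sign

The constraints fix every adjacent pair, so only one ordering works:
test → compile → publish → archive → mirror → package → scan → fetch → link → notify → sign.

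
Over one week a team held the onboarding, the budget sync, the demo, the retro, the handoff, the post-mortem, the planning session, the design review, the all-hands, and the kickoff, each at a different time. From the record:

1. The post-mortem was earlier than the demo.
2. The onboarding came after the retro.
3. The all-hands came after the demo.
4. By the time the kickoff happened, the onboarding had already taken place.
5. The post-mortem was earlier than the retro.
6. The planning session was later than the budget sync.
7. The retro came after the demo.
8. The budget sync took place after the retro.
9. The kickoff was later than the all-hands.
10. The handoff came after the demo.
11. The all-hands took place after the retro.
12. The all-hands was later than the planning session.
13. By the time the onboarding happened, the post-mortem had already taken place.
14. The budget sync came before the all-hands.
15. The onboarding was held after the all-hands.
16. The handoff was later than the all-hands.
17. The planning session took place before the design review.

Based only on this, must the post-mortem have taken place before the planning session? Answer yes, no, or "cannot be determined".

Chain the constraints: the post-mortem → the retro → the budget sync → the planning session. Each link is directly stated, so the post-mortem comes before the planning session.

yes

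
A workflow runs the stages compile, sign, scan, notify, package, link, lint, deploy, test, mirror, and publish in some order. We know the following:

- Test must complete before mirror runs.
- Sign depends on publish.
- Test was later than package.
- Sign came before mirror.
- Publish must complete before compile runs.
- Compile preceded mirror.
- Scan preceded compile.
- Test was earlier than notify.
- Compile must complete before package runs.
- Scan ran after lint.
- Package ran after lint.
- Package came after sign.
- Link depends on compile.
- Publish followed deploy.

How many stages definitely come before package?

6

Directly stated before package: compile, lint, and sign.
Deploy reaches package via deploy → publish → sign → package.
Publish reaches package via publish → sign → package.
Scan reaches package via scan → compile → package.
No chain forces notify (or any of the others) ahead of package.
That's compile, deploy, lint, publish, scan, and sign — 6 in all.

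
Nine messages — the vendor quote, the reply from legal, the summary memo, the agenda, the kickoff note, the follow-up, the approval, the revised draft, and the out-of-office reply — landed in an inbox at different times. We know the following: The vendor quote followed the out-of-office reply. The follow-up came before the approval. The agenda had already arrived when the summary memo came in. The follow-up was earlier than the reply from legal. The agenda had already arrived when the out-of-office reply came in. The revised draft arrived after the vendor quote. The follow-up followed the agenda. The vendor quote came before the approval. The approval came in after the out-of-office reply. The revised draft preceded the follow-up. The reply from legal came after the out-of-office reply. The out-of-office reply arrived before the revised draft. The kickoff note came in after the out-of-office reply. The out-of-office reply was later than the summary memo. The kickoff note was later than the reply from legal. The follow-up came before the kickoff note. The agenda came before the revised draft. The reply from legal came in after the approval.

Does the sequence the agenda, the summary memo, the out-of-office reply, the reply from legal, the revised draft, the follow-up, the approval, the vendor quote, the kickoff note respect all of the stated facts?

The constraints require the vendor quote before the approval, but in the proposed sequence the approval appears ahead of the vendor quote. That one violation is enough.

no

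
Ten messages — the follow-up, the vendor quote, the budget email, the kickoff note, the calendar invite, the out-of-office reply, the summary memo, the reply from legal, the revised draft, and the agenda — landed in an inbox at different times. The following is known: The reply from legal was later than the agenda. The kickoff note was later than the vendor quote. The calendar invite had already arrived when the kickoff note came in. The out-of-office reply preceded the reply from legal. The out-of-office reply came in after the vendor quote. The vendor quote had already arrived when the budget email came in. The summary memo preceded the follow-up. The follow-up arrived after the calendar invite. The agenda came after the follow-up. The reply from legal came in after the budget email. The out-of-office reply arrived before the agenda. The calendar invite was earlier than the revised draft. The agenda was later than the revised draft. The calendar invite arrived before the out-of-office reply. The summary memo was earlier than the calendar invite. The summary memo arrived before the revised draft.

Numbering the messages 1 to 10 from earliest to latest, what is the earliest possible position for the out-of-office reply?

The calendar invite, the summary memo, and the vendor quote must all come before the out-of-office reply — 3 forced predecessors.
Nothing else is forced ahead of the out-of-office reply, so its earliest slot is position 3 + 1 = 4.

4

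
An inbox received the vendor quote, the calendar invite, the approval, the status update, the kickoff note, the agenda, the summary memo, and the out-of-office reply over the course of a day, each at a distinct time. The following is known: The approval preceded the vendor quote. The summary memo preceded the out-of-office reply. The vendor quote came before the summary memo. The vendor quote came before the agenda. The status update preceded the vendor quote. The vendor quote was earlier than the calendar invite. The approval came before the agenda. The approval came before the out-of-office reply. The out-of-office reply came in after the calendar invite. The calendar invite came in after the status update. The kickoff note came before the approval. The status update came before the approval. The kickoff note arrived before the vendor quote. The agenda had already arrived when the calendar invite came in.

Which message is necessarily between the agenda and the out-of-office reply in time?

Tracing the constraints gives the agenda → the calendar invite → the out-of-office reply, so the calendar invite sits after the agenda and before the out-of-office reply.
No other message is forced both after the agenda and before the out-of-office reply.

the calendar invite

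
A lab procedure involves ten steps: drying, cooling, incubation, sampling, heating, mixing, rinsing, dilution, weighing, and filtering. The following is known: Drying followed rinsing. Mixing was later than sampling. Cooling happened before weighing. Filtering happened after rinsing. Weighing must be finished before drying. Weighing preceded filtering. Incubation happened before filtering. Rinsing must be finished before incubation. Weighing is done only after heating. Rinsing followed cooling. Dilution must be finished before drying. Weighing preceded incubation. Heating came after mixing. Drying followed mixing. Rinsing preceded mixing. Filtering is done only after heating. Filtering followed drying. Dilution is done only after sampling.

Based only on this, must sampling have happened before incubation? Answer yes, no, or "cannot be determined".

Chain the constraints: sampling → mixing → heating → weighing → incubation. Each link is directly stated, so sampling comes before incubation.

yes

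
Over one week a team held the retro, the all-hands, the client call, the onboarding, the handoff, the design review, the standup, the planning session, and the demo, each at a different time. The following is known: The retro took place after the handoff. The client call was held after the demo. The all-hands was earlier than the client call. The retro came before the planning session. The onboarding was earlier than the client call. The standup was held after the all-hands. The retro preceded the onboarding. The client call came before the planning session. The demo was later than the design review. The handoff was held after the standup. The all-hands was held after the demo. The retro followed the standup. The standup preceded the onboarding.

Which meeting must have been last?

Every other meeting has a chain of constraints placing it before the planning session, so the planning session is last.

the planning session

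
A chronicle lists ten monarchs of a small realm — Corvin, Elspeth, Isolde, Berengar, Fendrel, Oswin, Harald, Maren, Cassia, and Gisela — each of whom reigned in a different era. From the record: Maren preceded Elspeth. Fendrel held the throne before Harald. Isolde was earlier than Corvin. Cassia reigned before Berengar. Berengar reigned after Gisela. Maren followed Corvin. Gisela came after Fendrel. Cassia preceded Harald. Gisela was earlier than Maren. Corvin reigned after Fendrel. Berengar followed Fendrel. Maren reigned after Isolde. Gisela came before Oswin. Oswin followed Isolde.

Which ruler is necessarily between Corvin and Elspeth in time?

Maren

Tracing the constraints gives Corvin → Maren → Elspeth, so Maren sits after Corvin and before Elspeth.
No other ruler is forced both after Corvin and before Elspeth.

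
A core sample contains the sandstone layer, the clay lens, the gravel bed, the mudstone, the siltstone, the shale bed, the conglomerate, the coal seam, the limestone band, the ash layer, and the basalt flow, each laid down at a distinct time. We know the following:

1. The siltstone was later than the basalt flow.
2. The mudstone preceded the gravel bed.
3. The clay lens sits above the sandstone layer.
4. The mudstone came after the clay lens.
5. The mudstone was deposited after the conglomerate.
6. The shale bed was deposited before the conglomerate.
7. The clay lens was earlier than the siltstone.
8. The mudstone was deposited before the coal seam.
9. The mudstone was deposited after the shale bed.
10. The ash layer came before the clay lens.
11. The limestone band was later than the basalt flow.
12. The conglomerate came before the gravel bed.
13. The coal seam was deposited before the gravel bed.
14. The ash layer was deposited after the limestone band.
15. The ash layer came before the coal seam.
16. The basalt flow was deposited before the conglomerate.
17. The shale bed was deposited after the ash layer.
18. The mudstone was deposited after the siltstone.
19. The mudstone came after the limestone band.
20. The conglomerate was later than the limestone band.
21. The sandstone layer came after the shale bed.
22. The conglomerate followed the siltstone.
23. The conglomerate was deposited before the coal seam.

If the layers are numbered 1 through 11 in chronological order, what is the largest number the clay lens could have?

6

The clay lens must come before the coal seam, the conglomerate, the gravel bed, the mudstone, and the siltstone — 5 layers forced after it.
Everything else can be placed before the clay lens in some valid order, so the clay lens can sit as late as position 11 − 5 = 6.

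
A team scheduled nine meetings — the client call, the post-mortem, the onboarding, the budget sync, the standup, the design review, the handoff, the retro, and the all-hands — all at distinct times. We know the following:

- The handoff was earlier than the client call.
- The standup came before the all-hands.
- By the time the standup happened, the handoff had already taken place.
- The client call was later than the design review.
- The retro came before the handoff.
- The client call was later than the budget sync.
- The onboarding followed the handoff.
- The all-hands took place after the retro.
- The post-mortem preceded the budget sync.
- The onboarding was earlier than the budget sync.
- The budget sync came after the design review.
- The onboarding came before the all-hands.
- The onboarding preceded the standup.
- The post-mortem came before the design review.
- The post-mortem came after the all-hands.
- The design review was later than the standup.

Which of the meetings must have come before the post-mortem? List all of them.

Directly stated before the post-mortem: the all-hands.
The handoff reaches the post-mortem via the handoff → the onboarding → the all-hands → the post-mortem.
The onboarding reaches the post-mortem via the onboarding → the all-hands → the post-mortem.
The retro reaches the post-mortem via the retro → the all-hands → the post-mortem.
Likewise the standup reaches the post-mortem by chaining the stated constraints.

the all-hands, the handoff, the onboarding, the retro, the standup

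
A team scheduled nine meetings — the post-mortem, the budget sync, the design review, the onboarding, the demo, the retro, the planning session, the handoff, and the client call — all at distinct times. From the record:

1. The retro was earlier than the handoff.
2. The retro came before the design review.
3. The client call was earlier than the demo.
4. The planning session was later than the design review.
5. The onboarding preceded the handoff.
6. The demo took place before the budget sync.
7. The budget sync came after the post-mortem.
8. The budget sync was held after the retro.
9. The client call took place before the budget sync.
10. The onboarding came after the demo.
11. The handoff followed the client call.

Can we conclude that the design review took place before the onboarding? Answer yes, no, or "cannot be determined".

No chain of stated constraints runs from the design review to the onboarding, and none runs from the onboarding to the design review either.
So the relative order of the design review and the onboarding is not fixed by the given facts.

cannot be determined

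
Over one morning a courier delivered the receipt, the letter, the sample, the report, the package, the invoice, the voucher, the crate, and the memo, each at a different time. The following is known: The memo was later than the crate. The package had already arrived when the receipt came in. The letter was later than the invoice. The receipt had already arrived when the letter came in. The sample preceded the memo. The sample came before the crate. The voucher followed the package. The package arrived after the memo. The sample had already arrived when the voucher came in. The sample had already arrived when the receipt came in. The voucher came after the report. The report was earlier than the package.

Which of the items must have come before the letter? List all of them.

the crate, the invoice, the memo, the package, the receipt, the report, the sample

Directly stated before the letter: the invoice and the receipt.
The crate reaches the letter via the crate → the memo → the package → the receipt → the letter.
The memo reaches the letter via the memo → the package → the receipt → the letter.
The package reaches the letter via the package → the receipt → the letter.
Likewise the report and the sample each reach the letter by chaining the stated constraints.
No chain forces the voucher ahead of the letter.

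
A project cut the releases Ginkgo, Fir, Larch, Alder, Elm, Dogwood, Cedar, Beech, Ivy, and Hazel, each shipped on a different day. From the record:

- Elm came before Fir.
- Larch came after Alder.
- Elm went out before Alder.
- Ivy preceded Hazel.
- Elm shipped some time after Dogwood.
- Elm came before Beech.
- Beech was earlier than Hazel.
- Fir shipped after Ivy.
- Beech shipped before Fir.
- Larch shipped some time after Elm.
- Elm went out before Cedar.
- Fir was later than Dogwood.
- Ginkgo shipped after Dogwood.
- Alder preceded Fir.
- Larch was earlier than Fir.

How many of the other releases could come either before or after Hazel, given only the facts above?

5

Forced before Hazel: Beech, Dogwood, Elm, and Ivy.
That leaves Alder, Cedar, Fir, Ginkgo, and Larch with no forced order relative to Hazel — 5.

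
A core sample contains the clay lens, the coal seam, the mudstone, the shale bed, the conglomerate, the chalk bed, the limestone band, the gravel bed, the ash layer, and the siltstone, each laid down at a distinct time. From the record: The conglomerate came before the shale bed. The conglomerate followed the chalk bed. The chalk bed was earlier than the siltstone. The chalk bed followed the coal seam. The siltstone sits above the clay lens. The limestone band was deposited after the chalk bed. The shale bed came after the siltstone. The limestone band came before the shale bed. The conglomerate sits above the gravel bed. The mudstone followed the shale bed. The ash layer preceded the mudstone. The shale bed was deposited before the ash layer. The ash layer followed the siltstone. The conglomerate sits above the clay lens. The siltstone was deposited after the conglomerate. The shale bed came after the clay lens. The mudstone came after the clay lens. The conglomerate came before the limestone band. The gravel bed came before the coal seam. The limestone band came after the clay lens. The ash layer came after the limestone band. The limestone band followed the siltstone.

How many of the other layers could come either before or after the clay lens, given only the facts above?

Forced after the clay lens: the ash layer, the conglomerate, the limestone band, the mudstone, the shale bed, and the siltstone.
That leaves the chalk bed, the coal seam, and the gravel bed with no forced order relative to the clay lens — 3.

3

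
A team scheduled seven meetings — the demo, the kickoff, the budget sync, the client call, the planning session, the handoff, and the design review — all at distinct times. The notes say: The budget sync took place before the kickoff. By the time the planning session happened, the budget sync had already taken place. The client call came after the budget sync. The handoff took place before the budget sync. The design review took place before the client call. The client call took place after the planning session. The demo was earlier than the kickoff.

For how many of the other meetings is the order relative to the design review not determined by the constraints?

5

Forced after the design review: the client call.
That leaves the budget sync, the demo, the handoff, the kickoff, and the planning session with no forced order relative to the design review — 5.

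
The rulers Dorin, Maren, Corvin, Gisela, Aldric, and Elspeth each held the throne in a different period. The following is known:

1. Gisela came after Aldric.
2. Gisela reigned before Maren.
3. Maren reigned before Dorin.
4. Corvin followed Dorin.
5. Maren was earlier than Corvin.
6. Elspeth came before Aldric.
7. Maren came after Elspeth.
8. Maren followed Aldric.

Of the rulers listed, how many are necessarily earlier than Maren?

Directly stated before Maren: Aldric, Elspeth, and Gisela.
No chain forces Corvin (or any of the others) ahead of Maren.
That's Aldric, Elspeth, and Gisela — 3 in all.

3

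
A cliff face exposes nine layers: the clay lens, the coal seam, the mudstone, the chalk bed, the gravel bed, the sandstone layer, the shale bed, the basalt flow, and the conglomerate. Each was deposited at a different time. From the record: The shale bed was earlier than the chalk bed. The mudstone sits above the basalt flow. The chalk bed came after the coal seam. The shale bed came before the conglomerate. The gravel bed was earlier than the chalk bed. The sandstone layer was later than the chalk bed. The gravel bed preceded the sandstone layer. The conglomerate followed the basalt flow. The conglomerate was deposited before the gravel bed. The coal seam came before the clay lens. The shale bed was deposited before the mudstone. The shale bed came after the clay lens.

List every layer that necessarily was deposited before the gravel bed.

the basalt flow, the clay lens, the coal seam, the conglomerate, the shale bed

Directly stated before the gravel bed: the conglomerate.
The basalt flow reaches the gravel bed via the basalt flow → the conglomerate → the gravel bed.
The clay lens reaches the gravel bed via the clay lens → the shale bed → the conglomerate → the gravel bed.
The coal seam reaches the gravel bed via the coal seam → the clay lens → the shale bed → the conglomerate → the gravel bed.
Likewise the shale bed reaches the gravel bed by chaining the stated constraints.
No chain forces the mudstone (or any of the others) ahead of the gravel bed.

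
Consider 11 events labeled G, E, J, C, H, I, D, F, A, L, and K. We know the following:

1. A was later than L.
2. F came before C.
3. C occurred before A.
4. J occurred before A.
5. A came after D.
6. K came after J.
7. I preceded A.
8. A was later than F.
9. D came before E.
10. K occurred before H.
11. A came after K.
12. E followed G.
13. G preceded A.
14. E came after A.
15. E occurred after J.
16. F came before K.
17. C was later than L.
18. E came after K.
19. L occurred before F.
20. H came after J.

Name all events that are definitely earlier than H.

F, J, K, L

Directly stated before H: J and K.
F reaches H via F → K → H.
L reaches H via L → F → K → H.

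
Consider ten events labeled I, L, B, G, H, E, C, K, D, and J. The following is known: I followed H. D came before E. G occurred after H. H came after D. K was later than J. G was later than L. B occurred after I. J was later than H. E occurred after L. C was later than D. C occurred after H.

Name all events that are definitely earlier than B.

Directly stated before B: I.
D reaches B via D → H → I → B.
H reaches B via H → I → B.
No chain forces E (or any of the others) ahead of B.

D, H, I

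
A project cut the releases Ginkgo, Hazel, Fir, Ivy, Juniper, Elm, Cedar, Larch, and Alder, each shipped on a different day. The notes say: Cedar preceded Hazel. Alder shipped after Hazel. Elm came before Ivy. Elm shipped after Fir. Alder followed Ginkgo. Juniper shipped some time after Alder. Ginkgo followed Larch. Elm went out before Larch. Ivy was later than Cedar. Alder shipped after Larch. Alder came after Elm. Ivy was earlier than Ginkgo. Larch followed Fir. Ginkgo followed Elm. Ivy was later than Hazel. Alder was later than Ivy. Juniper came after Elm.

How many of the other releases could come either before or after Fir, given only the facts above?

2

Forced after Fir: Alder, Elm, Ginkgo, Ivy, Juniper, and Larch.
That leaves Cedar and Hazel with no forced order relative to Fir — 2.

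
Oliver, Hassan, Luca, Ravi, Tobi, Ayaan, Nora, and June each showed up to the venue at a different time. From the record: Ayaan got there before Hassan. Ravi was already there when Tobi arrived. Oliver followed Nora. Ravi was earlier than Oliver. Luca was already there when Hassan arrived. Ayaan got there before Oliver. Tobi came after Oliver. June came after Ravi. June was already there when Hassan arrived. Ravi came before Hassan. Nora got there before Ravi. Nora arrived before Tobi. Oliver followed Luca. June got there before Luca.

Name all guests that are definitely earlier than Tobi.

Ayaan, June, Luca, Nora, Oliver, Ravi

Directly stated before Tobi: Nora, Oliver, and Ravi.
Ayaan reaches Tobi via Ayaan → Oliver → Tobi.
June reaches Tobi via June → Luca → Oliver → Tobi.
Luca reaches Tobi via Luca → Oliver → Tobi.
No chain forces Hassan ahead of Tobi.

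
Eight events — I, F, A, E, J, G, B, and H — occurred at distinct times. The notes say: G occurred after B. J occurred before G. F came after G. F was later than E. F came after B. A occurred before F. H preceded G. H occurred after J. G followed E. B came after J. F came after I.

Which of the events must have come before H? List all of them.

J

Directly stated before H: J.
No chain forces A (or any of the others) ahead of H.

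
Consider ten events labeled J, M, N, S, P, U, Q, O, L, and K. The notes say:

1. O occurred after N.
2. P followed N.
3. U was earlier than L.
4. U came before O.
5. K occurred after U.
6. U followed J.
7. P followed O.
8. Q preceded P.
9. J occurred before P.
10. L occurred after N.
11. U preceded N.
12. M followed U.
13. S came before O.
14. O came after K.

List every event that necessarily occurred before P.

J, K, N, O, Q, S, U

Directly stated before P: J, N, O, and Q.
K reaches P via K → O → P.
S reaches P via S → O → P.
U reaches P via U → O → P.
No chain forces M (or any of the others) ahead of P.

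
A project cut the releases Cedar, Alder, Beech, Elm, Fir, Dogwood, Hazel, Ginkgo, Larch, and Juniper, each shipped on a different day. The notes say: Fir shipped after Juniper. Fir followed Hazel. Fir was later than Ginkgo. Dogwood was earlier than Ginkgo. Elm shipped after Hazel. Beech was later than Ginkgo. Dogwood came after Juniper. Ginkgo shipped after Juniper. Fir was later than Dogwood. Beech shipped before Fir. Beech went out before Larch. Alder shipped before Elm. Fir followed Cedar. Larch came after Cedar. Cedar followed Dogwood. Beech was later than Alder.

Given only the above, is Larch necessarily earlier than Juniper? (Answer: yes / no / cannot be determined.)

Tracing the constraints gives Juniper → Dogwood → Cedar → Larch, so Juniper must come before Larch.
That means Larch cannot be before Juniper.

no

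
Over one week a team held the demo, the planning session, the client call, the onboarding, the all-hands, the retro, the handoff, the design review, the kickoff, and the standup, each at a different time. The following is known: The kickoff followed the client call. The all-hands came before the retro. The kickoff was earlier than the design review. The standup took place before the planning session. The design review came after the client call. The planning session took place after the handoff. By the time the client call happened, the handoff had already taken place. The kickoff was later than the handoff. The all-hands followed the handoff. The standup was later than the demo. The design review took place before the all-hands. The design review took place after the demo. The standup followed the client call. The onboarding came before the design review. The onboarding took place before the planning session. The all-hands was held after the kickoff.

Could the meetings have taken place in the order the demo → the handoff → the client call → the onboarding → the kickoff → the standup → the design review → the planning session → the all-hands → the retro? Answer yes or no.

Check each stated constraint against the proposed order — e.g. the handoff is ahead of the planning session; the handoff is ahead of the all-hands. Every pair is in the required order; nothing is violated.

yes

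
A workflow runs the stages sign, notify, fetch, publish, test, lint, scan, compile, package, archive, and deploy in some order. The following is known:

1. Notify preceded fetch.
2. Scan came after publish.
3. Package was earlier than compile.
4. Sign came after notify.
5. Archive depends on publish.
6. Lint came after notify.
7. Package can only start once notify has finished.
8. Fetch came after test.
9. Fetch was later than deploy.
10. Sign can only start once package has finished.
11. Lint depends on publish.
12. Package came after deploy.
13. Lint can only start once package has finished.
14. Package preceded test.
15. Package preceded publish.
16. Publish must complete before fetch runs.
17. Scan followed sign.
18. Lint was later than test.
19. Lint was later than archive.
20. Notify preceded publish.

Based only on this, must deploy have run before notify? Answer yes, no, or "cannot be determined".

No chain of stated constraints runs from deploy to notify, and none runs from notify to deploy either.
So the relative order of deploy and notify is not fixed by the given facts.

cannot be determined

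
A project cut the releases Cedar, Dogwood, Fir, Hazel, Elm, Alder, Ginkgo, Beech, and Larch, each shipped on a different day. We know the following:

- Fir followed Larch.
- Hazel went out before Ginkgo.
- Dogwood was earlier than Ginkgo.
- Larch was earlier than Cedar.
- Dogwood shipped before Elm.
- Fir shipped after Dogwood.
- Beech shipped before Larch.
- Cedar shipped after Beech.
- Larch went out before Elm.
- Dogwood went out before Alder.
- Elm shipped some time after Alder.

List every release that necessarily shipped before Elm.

Directly stated before Elm: Alder, Dogwood, and Larch.
Beech reaches Elm via Beech → Larch → Elm.

Alder, Beech, Dogwood, Larch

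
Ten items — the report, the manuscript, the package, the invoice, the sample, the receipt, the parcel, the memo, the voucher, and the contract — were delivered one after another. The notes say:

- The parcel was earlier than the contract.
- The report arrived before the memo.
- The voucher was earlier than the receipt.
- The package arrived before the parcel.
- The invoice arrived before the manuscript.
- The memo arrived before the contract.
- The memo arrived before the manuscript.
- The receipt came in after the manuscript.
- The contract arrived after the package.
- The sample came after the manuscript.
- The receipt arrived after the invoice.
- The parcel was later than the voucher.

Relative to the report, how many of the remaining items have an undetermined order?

Forced after the report: the contract, the manuscript, the memo, the receipt, and the sample.
That leaves the invoice, the package, the parcel, and the voucher with no forced order relative to the report — 4.

4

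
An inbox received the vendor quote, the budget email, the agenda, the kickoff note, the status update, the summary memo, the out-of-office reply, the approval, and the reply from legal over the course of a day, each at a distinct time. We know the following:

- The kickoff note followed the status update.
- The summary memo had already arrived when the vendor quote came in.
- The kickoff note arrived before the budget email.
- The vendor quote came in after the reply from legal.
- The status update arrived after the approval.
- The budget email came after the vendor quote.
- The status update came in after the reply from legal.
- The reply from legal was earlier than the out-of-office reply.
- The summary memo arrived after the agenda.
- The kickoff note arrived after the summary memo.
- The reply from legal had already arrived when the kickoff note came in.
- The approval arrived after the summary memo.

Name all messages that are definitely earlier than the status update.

Directly stated before the status update: the approval and the reply from legal.
The agenda reaches the status update via the agenda → the summary memo → the approval → the status update.
The summary memo reaches the status update via the summary memo → the approval → the status update.
No chain forces the out-of-office reply (or any of the others) ahead of the status update.

the agenda, the approval, the reply from legal, the summary memo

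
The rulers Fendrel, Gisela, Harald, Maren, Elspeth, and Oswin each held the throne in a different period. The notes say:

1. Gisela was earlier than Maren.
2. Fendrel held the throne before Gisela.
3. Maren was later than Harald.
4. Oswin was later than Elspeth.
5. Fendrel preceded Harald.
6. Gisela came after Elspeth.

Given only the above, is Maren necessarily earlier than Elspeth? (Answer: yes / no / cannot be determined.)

no

Tracing the constraints gives Elspeth → Gisela → Maren, so Elspeth must come before Maren.
That means Maren cannot be before Elspeth.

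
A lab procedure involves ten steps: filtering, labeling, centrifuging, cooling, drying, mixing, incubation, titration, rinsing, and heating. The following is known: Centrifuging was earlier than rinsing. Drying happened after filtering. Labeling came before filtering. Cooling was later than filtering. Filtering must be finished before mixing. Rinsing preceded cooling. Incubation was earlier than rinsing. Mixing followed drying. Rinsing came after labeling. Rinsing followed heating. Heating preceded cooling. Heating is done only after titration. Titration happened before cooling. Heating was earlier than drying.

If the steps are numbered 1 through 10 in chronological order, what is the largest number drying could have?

9

Drying must come before mixing — 1 step forced after it.
Everything else can be placed before drying in some valid order, so drying can sit as late as position 10 − 1 = 9.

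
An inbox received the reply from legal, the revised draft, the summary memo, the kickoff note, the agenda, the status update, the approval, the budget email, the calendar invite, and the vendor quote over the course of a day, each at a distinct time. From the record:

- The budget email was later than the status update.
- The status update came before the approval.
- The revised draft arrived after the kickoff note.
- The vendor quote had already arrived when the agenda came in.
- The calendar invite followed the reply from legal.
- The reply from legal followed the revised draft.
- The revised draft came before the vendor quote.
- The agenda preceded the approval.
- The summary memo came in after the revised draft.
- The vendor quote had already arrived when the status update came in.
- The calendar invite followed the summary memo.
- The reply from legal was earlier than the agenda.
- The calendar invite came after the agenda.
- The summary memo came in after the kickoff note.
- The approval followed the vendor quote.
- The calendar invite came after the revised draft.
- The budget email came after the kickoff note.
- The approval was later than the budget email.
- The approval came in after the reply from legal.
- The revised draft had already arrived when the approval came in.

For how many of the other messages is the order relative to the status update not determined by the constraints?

4

Forced before the status update: the kickoff note, the revised draft, and the vendor quote; forced after the status update: the approval and the budget email.
That leaves the agenda, the calendar invite, the reply from legal, and the summary memo with no forced order relative to the status update — 4.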